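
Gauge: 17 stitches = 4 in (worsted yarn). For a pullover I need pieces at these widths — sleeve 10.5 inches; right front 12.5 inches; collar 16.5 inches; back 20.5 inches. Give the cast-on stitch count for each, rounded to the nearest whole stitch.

sleeve 45; right front 53; collar 70; back 87.

Rate = 17/4 = 4.25 sts per in.
sleeve: 10.5 × 4.25 = 44.62 → 45.
right front: 12.5 × 4.25 = 53.12 → 53.
collar: 16.5 × 4.25 = 70.12 → 70.
back: 20.5 × 4.25 = 87.12 → 87.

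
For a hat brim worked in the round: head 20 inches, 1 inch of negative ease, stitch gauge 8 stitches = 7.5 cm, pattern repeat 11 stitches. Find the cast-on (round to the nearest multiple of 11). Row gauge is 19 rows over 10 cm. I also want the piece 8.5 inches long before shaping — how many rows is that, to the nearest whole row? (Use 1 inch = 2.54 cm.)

Cast on 55 stitches; work 41 rows.

Finished = 20 − 1 = 19 inches.
19 inches × 2.54 = 48.26 cm.
8/7.5 = 1.067 sts per cm; 48.26 × 1.067 = 51.48 sts.
Nearest multiple of 11 → 55.
8.5 inches = 21.59 cm; × 1.9 = 41.02 → 41 rows.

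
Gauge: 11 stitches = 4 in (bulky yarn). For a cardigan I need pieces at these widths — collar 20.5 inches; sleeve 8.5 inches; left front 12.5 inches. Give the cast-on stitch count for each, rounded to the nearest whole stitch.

collar 56; sleeve 23; left front 34.

Rate = 11/4 = 2.75 sts per in.
collar: 20.5 × 2.75 = 56.38 → 56.
sleeve: 8.5 × 2.75 = 23.38 → 23.
left front: 12.5 × 2.75 = 34.38 → 34.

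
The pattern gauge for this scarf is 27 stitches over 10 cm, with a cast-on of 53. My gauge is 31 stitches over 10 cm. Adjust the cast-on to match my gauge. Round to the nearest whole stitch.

Scale factor = 31 / 27 = 1.148.
53 × 31 / 27 = 60.85 sts.
→ 61 sts.

CO 61 sts.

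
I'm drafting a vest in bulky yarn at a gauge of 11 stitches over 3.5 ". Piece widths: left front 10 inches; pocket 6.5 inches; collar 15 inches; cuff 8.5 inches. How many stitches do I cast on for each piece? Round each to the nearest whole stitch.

Rate = 11/3.5 = 3.143 sts per in.
left front: 10 × 3.143 = 31.43 → 31.
pocket: 6.5 × 3.143 = 20.43 → 20.
collar: 15 × 3.143 = 47.14 → 47.
cuff: 8.5 × 3.143 = 26.71 → 27.

left front 31; pocket 20; collar 47; cuff 27.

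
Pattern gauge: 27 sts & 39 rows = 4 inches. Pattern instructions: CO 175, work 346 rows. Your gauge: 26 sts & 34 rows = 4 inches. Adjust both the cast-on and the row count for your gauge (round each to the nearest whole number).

Cast on 169 stitches; work 302 rows.

Stitches: 175 × 26/27 = 168.52 → 169.
Rows: 346 × 34/39 = 301.64 → 302.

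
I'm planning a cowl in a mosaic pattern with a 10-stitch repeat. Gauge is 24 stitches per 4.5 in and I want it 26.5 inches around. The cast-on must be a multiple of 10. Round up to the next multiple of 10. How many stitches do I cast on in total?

Cast on 150 stitches.

24 / 4.5 = 5.333 sts per inch.
26.5 × 5.333 = 141.33 sts.
Next multiple of 10: 150.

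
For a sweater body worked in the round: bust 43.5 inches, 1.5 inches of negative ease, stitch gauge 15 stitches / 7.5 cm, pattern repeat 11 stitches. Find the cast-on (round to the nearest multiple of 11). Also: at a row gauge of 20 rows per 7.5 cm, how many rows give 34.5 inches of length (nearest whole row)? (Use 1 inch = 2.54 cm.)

Cast on 209 stitches; work 234 rows.

Finished = 43.5 − 1.5 = 42 inches.
42 inches × 2.54 = 106.68 cm.
15/7.5 = 2 sts per cm; 106.68 × 2 = 213.36 sts.
Nearest multiple of 11 → 209.
34.5 inches = 87.63 cm; × 2.667 = 233.68 → 234 rows.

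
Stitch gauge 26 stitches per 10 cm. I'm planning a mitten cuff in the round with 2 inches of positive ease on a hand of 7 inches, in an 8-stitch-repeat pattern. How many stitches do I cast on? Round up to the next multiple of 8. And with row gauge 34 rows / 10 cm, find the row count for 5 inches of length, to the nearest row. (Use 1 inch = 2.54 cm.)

Cast on 64 stitches; work 43 rows.

Finished = 7 + 2 = 9 inches.
9 inches × 2.54 = 22.86 cm.
26/10 = 2.6 sts per cm; 22.86 × 2.6 = 59.44 sts.
Next multiple of 8 → 64.
5 inches = 12.70 cm; × 3.4 = 43.18 → 43 rows.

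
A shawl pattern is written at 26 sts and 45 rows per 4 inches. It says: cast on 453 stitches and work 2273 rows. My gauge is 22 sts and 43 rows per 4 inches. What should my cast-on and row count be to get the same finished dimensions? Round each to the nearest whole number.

Cast on 383 stitches; work 2172 rows.

Stitches: 453 × 22/26 = 383.31 → 383.
Rows: 2273 × 43/45 = 2171.98 → 2172.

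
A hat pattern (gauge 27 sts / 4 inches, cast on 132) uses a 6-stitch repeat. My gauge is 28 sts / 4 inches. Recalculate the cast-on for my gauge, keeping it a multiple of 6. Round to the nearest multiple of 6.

132 × 28 / 27 = 136.89.
Nearest multiple of 6: 138.

CO 138 sts.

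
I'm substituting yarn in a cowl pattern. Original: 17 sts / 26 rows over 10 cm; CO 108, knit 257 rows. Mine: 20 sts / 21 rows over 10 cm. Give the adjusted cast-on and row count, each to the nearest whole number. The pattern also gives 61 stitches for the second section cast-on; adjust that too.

Stitches: 108 × 20/17 = 127.06 → 127.
Rows: 257 × 21/26 = 207.58 → 208.
second section cast-on: 61 × 20/17 = 71.76 → 72.

Cast on 127 stitches; work 208 rows; second section cast-on 72 stitches.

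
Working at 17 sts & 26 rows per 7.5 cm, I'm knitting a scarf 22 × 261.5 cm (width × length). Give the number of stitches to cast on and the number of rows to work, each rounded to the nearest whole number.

Stitch gauge = 17/7.5 = 2.267 sts/cm; 22 × 2.267 = 49.87 → 50 sts.
Row gauge = 26/7.5 = 3.467 rows/cm; 261.5 × 3.467 = 906.53 → 907 rows.

Cast on 50 stitches and work 907 rows.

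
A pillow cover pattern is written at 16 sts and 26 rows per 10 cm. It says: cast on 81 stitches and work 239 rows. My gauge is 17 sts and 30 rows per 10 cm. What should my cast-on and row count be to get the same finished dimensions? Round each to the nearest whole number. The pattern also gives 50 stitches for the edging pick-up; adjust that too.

Stitches: 81 × 17/16 = 86.06 → 86.
Rows: 239 × 30/26 = 275.77 → 276.
edging pick-up: 50 × 17/16 = 53.12 → 53.

Cast on 86 stitches; work 276 rows; edging pick-up 53 stitches.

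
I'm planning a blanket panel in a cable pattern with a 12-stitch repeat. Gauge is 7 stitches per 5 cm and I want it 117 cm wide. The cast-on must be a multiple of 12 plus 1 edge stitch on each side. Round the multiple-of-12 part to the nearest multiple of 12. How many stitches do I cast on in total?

158 stitches.

7 / 5 = 1.4 sts per cm.
117 × 1.4 = 163.80 sts.
Less 2 edge sts → 161.80 for the repeat.
Nearest multiple of 12: 156.
Add back 2 edge sts → 158.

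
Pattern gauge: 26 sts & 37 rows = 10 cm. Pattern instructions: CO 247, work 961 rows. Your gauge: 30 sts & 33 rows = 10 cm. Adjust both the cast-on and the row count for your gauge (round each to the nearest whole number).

Stitches: 247 × 30/26 = 285.00 → 285.
Rows: 961 × 33/37 = 857.11 → 857.

Cast on 285 stitches; work 857 rows.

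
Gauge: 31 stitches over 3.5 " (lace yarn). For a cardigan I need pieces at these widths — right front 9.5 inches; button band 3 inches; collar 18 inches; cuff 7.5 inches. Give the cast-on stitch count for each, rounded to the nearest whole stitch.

right front 84; button band 27; collar 159; cuff 66.

Rate = 31/3.5 = 8.857 sts per in.
right front: 9.5 × 8.857 = 84.14 → 84.
button band: 3 × 8.857 = 26.57 → 27.
collar: 18 × 8.857 = 159.43 → 159.
cuff: 7.5 × 8.857 = 66.43 → 66.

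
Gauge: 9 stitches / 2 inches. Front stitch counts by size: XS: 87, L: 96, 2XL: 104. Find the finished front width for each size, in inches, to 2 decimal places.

XS 19.33 inches; L 21.33 inches; 2XL 23.11 inches.

9/2 = 4.5 sts per in.
XS: 87 / 4.5 = 19.333 → 19.33 in.
L: 96 / 4.5 = 21.333 → 21.33 in.
2XL: 104 / 4.5 = 23.111 → 23.11 in.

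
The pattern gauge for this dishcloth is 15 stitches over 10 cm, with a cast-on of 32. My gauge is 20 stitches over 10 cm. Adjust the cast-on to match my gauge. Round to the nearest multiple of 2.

CO 42 sts.

Scale factor = 20 / 15 = 1.333.
32 × 20 / 15 = 42.67 sts.
→ 42 sts.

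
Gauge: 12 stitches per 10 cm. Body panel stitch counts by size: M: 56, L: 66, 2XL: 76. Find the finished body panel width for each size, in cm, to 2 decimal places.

M 46.67 cm; L 55.00 cm; 2XL 63.33 cm.

12/10 = 1.2 sts per cm.
M: 56 / 1.2 = 46.667 → 46.67 cm.
L: 66 / 1.2 = 55.000 → 55.00 cm.
2XL: 76 / 1.2 = 63.333 → 63.33 cm.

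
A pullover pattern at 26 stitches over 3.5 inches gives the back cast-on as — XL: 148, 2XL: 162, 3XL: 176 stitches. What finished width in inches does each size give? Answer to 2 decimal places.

XL 19.92 inches; 2XL 21.81 inches; 3XL 23.69 inches.

26/3.5 = 7.429 sts per in.
XL: 148 / 7.429 = 19.923 → 19.92 in.
2XL: 162 / 7.429 = 21.808 → 21.81 in.
3XL: 176 / 7.429 = 23.692 → 23.69 in.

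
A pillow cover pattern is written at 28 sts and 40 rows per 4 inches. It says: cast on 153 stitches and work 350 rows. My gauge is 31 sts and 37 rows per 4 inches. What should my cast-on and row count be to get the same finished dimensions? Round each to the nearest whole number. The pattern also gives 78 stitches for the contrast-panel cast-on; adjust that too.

Stitches: 153 × 31/28 = 169.39 → 169.
Rows: 350 × 37/40 = 323.75 → 324.
contrast-panel cast-on: 78 × 31/28 = 86.36 → 86.

Cast on 169 stitches; work 324 rows; contrast-panel cast-on 86 stitches.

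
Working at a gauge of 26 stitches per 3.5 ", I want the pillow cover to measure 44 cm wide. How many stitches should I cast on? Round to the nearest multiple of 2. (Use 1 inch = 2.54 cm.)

44 cm = 17.32 in.
26 stitches / 3.5 in = 7.429 stitches per inch.
17.32 × 7.429 = 128.68 stitches.
Round to nearest multiple of 2 → 128.

128 stitches.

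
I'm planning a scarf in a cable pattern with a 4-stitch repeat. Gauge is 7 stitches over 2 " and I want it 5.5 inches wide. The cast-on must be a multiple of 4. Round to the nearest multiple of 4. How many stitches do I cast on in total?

7 / 2 = 3.5 sts per inch.
5.5 × 3.5 = 19.25 sts.
Nearest multiple of 4: 20.

Cast on 20 stitches.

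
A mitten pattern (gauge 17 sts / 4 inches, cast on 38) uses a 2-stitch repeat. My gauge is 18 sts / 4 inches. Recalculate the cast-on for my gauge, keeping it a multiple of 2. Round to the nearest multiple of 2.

38 × 18 / 17 = 40.24.
Nearest multiple of 2: 40.

Cast on 40 stitches.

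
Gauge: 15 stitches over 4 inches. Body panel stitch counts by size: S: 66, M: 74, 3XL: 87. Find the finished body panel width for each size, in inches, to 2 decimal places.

15/4 = 3.75 sts per in.
S: 66 / 3.75 = 17.600 → 17.60 in.
M: 74 / 3.75 = 19.733 → 19.73 in.
3XL: 87 / 3.75 = 23.200 → 23.20 in.

S 17.60 inches; M 19.73 inches; 3XL 23.20 inches.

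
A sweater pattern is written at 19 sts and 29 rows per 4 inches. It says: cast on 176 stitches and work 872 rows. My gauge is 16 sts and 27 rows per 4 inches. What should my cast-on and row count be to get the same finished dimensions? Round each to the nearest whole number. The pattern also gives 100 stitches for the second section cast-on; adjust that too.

Stitches: 176 × 16/19 = 148.21 → 148.
Rows: 872 × 27/29 = 811.86 → 812.
second section cast-on: 100 × 16/19 = 84.21 → 84.

Cast on 148 stitches; work 812 rows; second section cast-on 84 stitches.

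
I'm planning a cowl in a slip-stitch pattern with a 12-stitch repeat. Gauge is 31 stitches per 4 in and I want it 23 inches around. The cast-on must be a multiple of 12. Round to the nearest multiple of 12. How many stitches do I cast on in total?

31 / 4 = 7.75 sts per inch.
23 × 7.75 = 178.25 sts.
Nearest multiple of 12: 180.

Cast on 180 stitches.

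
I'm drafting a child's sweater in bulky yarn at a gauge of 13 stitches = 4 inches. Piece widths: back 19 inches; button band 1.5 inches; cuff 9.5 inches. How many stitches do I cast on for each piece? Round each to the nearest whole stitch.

back 62; button band 5; cuff 31.

Rate = 13/4 = 3.25 sts per in.
back: 19 × 3.25 = 61.75 → 62.
button band: 1.5 × 3.25 = 4.88 → 5.
cuff: 9.5 × 3.25 = 30.88 → 31.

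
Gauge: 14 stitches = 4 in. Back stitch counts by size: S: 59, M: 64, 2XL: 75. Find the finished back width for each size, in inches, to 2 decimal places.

S 16.86 inches; M 18.29 inches; 2XL 21.43 inches.

14/4 = 3.5 sts per in.
S: 59 / 3.5 = 16.857 → 16.86 in.
M: 64 / 3.5 = 18.286 → 18.29 in.
2XL: 75 / 3.5 = 21.429 → 21.43 in.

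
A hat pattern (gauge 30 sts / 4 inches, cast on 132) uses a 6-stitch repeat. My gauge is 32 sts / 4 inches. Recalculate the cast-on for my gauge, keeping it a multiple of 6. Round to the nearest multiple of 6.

132 × 32 / 30 = 140.80.
Nearest multiple of 6: 138.

Cast on 138 stitches.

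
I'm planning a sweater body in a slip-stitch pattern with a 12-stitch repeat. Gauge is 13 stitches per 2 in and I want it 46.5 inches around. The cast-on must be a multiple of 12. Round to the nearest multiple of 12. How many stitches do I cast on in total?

CO 300 sts.

13 / 2 = 6.5 sts per inch.
46.5 × 6.5 = 302.25 sts.
Nearest multiple of 12: 300.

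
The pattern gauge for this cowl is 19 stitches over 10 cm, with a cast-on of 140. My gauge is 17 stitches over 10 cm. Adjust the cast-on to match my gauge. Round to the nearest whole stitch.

Scale factor = 17 / 19 = 0.895.
140 × 17 / 19 = 125.26 sts.
→ 125 sts.

Cast on 125 stitches.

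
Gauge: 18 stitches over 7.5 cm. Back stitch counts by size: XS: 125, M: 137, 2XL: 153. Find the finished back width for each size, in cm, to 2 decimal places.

18/7.5 = 2.4 sts per cm.
XS: 125 / 2.4 = 52.083 → 52.08 cm.
M: 137 / 2.4 = 57.083 → 57.08 cm.
2XL: 153 / 2.4 = 63.750 → 63.75 cm.

XS 52.08 cm; M 57.08 cm; 2XL 63.75 cm.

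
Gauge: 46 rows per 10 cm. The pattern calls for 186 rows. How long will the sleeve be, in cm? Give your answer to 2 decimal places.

46 rows / 10 cm = 4.6 rows per cm.
186 / 4.6 = 40.435 cm.

40.43 cm.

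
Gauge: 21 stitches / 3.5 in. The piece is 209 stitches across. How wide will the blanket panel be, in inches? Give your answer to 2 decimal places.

21 stitches / 3.5 inch = 6 stitches per inch.
209 / 6 = 34.833 inches.

34.83 inches.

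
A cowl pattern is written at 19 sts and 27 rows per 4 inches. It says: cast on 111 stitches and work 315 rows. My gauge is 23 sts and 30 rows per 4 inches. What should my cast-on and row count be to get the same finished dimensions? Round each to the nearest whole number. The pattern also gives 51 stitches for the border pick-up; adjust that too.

Cast on 134 stitches; work 350 rows; border pick-up 62 stitches.

Stitches: 111 × 23/19 = 134.37 → 134.
Rows: 315 × 30/27 = 350.00 → 350.
border pick-up: 51 × 23/19 = 61.74 → 62.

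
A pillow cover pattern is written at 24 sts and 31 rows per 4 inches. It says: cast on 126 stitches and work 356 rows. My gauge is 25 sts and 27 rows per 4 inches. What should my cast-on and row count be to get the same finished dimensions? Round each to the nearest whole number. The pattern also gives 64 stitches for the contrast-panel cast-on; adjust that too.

Cast on 131 stitches; work 310 rows; contrast-panel cast-on 67 stitches.

Stitches: 126 × 25/24 = 131.25 → 131.
Rows: 356 × 27/31 = 310.06 → 310.
contrast-panel cast-on: 64 × 25/24 = 66.67 → 67.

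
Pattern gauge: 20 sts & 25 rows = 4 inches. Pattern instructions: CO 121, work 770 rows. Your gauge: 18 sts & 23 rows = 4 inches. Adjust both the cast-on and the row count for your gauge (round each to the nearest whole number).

Stitches: 121 × 18/20 = 108.90 → 109.
Rows: 770 × 23/25 = 708.40 → 708.

Cast on 109 stitches; work 708 rows.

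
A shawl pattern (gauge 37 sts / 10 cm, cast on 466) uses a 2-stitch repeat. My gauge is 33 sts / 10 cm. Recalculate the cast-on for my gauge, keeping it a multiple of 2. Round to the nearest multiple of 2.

466 × 33 / 37 = 415.62.
Nearest multiple of 2: 416.

Cast on 416 stitches.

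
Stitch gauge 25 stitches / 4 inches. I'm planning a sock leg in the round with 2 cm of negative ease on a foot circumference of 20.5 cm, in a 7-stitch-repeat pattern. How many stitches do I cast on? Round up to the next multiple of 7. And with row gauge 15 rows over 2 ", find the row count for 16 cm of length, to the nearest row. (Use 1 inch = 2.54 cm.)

Finished = 20.5 − 2 = 18.5 cm.
18.5 cm × 1/2.54 = 7.28 inches.
25/4 = 6.25 sts per in; 7.28 × 6.25 = 45.52 sts.
Next multiple of 7 → 49.
16 cm = 6.30 inches; × 7.5 = 47.24 → 47 rows.

Cast on 49 stitches; work 47 rows.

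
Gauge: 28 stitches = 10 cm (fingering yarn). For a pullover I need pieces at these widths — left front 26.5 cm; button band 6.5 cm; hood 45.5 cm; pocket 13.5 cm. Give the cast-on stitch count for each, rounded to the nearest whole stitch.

Rate = 28/10 = 2.8 sts per cm.
left front: 26.5 × 2.8 = 74.20 → 74.
button band: 6.5 × 2.8 = 18.20 → 18.
hood: 45.5 × 2.8 = 127.40 → 127.
pocket: 13.5 × 2.8 = 37.80 → 38.

left front 74; button band 18; hood 127; pocket 38.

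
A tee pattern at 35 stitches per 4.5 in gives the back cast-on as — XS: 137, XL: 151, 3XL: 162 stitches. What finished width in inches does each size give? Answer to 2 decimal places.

XS 17.61 inches; XL 19.41 inches; 3XL 20.83 inches.

35/4.5 = 7.778 sts per in.
XS: 137 / 7.778 = 17.614 → 17.61 in.
XL: 151 / 7.778 = 19.414 → 19.41 in.
3XL: 162 / 7.778 = 20.829 → 20.83 in.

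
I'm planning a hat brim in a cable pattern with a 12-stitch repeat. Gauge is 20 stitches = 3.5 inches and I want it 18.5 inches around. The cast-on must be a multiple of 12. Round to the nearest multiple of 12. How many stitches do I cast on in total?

20 / 3.5 = 5.714 sts per inch.
18.5 × 5.714 = 105.71 sts.
Nearest multiple of 12: 108.

Cast on 108 stitches.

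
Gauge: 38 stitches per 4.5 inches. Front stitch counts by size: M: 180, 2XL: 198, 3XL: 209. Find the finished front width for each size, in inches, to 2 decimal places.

M 21.32 inches; 2XL 23.45 inches; 3XL 24.75 inches.

38/4.5 = 8.444 sts per in.
M: 180 / 8.444 = 21.316 → 21.32 in.
2XL: 198 / 8.444 = 23.447 → 23.45 in.
3XL: 209 / 8.444 = 24.750 → 24.75 in.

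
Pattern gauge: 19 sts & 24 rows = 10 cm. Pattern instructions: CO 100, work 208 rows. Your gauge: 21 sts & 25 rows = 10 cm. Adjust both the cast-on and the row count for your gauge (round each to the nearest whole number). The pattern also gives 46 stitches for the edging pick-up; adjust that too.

Stitches: 100 × 21/19 = 110.53 → 111.
Rows: 208 × 25/24 = 216.67 → 217.
edging pick-up: 46 × 21/19 = 50.84 → 51.

Cast on 111 stitches; work 217 rows; edging pick-up 51 stitches.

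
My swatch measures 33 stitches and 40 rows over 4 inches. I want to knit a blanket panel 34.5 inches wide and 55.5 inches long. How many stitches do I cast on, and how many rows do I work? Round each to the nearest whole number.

Cast on 285 stitches and work 555 rows.

Stitch gauge = 33/4 = 8.25 sts/in; 34.5 × 8.25 = 284.62 → 285 sts.
Row gauge = 40/4 = 10 rows/in; 55.5 × 10 = 555.00 → 555 rows.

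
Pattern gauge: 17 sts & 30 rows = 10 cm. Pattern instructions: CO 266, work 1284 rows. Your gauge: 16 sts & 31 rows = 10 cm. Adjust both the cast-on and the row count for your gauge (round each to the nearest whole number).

Stitches: 266 × 16/17 = 250.35 → 250.
Rows: 1284 × 31/30 = 1326.80 → 1327.

Cast on 250 stitches; work 1327 rows.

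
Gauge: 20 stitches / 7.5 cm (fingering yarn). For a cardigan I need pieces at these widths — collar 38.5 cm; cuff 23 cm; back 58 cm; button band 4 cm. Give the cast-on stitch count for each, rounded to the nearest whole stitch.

collar 103; cuff 61; back 155; button band 11.

Rate = 20/7.5 = 2.667 sts per cm.
collar: 38.5 × 2.667 = 102.67 → 103.
cuff: 23 × 2.667 = 61.33 → 61.
back: 58 × 2.667 = 154.67 → 155.
button band: 4 × 2.667 = 10.67 → 11.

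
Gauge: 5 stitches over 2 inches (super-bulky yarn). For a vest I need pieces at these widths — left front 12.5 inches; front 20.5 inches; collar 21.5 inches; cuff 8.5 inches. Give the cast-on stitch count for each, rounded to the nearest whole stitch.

Rate = 5/2 = 2.5 sts per in.
left front: 12.5 × 2.5 = 31.25 → 31.
front: 20.5 × 2.5 = 51.25 → 51.
collar: 21.5 × 2.5 = 53.75 → 54.
cuff: 8.5 × 2.5 = 21.25 → 21.

left front 31; front 51; collar 54; cuff 21.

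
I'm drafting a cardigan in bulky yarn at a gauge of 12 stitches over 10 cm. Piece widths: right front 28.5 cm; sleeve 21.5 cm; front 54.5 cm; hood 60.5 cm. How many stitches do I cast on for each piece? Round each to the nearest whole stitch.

right front 34; sleeve 26; front 65; hood 73.

Rate = 12/10 = 1.2 sts per cm.
right front: 28.5 × 1.2 = 34.20 → 34.
sleeve: 21.5 × 1.2 = 25.80 → 26.
front: 54.5 × 1.2 = 65.40 → 65.
hood: 60.5 × 1.2 = 72.60 → 73.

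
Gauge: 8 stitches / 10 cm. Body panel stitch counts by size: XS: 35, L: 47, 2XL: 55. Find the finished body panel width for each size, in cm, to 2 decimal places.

8/10 = 0.8 sts per cm.
XS: 35 / 0.8 = 43.750 → 43.75 cm.
L: 47 / 0.8 = 58.750 → 58.75 cm.
2XL: 55 / 0.8 = 68.750 → 68.75 cm.

XS 43.75 cm; L 58.75 cm; 2XL 68.75 cm.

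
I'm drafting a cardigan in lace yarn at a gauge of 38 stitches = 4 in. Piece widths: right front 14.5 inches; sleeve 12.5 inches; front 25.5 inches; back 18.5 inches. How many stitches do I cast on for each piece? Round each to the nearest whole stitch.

right front 138; sleeve 119; front 242; back 176.

Rate = 38/4 = 9.5 sts per in.
right front: 14.5 × 9.5 = 137.75 → 138.
sleeve: 12.5 × 9.5 = 118.75 → 119.
front: 25.5 × 9.5 = 242.25 → 242.
back: 18.5 × 9.5 = 175.75 → 176.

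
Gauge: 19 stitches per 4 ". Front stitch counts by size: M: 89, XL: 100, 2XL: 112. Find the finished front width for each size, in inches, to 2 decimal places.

M 18.74 inches; XL 21.05 inches; 2XL 23.58 inches.

19/4 = 4.75 sts per in.
M: 89 / 4.75 = 18.737 → 18.74 in.
XL: 100 / 4.75 = 21.053 → 21.05 in.
2XL: 112 / 4.75 = 23.579 → 23.58 in.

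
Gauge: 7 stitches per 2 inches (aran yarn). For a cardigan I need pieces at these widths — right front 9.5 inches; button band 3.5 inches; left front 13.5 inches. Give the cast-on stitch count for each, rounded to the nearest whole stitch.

right front 33; button band 12; left front 47.

Rate = 7/2 = 3.5 sts per in.
right front: 9.5 × 3.5 = 33.25 → 33.
button band: 3.5 × 3.5 = 12.25 → 12.
left front: 13.5 × 3.5 = 47.25 → 47.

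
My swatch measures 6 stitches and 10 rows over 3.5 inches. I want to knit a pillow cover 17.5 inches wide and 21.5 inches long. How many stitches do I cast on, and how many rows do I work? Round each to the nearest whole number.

Cast on 30 stitches and work 61 rows.

Stitch gauge = 6/3.5 = 1.714 sts/in; 17.5 × 1.714 = 30.00 → 30 sts.
Row gauge = 10/3.5 = 2.857 rows/in; 21.5 × 2.857 = 61.43 → 61 rows.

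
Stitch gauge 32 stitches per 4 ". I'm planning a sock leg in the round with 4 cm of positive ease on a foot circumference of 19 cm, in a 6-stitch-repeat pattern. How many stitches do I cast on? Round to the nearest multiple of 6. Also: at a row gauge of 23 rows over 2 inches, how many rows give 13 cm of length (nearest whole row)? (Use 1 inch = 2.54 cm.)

Cast on 72 stitches; work 59 rows.

Finished = 19 + 4 = 23 cm.
23 cm × 1/2.54 = 9.06 inches.
32/4 = 8 sts per in; 9.06 × 8 = 72.44 sts.
Nearest multiple of 6 → 72.
13 cm = 5.12 inches; × 11.5 = 58.86 → 59 rows.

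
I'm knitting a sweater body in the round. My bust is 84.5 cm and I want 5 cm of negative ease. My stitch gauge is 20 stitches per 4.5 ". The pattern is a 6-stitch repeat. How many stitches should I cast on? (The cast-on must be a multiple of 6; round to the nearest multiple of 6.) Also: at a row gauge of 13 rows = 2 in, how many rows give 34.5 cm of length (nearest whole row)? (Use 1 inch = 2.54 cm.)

Cast on 138 stitches; work 88 rows.

Finished = 84.5 − 5 = 79.5 cm.
79.5 cm × 1/2.54 = 31.30 inches.
20/4.5 = 4.444 sts per in; 31.30 × 4.444 = 139.11 sts.
Nearest multiple of 6 → 138.
34.5 cm = 13.58 inches; × 6.5 = 88.29 → 88 rows.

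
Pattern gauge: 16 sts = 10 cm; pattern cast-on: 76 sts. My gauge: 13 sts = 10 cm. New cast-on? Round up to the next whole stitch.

62 stitches.

Scale factor = 13 / 16 = 0.812.
76 × 13 / 16 = 61.75 sts.
→ 62 sts.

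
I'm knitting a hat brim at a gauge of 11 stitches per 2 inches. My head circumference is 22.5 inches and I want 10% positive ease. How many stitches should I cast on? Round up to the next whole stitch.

Finished = 22.5 × 1.10 = 24.75 in.
11 / 2 = 5.5 sts per inch.
24.75 × 5.5 = 136.12 sts.
→ 137 sts.

CO 137 sts.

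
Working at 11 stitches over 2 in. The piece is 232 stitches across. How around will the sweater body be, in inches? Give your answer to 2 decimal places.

11 stitches / 2 inch = 5.5 stitches per inch.
232 / 5.5 = 42.182 inches.

42.18 inches.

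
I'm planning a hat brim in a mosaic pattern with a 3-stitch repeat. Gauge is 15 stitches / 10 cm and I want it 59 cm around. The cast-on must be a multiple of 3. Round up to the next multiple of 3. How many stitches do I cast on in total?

90 stitches.

15 / 10 = 1.5 sts per cm.
59 × 1.5 = 88.50 sts.
Next multiple of 3: 90.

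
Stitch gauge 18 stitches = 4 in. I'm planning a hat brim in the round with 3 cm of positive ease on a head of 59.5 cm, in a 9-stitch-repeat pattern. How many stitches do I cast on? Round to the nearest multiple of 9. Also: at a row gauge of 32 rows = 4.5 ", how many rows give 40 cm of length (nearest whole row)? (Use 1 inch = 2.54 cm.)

Cast on 108 stitches; work 112 rows.

Finished = 59.5 + 3 = 62.5 cm.
62.5 cm × 1/2.54 = 24.61 inches.
18/4 = 4.5 sts per in; 24.61 × 4.5 = 110.73 sts.
Nearest multiple of 9 → 108.
40 cm = 15.75 inches; × 7.111 = 111.99 → 112 rows.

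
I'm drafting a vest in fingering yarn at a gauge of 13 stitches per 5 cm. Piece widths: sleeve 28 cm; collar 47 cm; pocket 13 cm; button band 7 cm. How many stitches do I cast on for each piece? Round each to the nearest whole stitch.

sleeve 73; collar 122; pocket 34; button band 18.

Rate = 13/5 = 2.6 sts per cm.
sleeve: 28 × 2.6 = 72.80 → 73.
collar: 47 × 2.6 = 122.20 → 122.
pocket: 13 × 2.6 = 33.80 → 34.
button band: 7 × 2.6 = 18.20 → 18.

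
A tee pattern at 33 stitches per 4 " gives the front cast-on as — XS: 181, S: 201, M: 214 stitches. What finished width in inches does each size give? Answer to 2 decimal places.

33/4 = 8.25 sts per in.
XS: 181 / 8.25 = 21.939 → 21.94 in.
S: 201 / 8.25 = 24.364 → 24.36 in.
M: 214 / 8.25 = 25.939 → 25.94 in.

XS 21.94 inches; S 24.36 inches; M 25.94 inches.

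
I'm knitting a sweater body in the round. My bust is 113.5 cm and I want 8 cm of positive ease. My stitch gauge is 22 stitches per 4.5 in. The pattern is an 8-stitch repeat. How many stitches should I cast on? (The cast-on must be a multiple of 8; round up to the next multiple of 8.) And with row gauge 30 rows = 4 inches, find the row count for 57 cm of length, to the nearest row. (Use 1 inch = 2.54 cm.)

Cast on 240 stitches; work 168 rows.

Finished = 113.5 + 8 = 121.5 cm.
121.5 cm × 1/2.54 = 47.83 inches.
22/4.5 = 4.889 sts per in; 47.83 × 4.889 = 233.86 sts.
Next multiple of 8 → 240.
57 cm = 22.44 inches; × 7.5 = 168.31 → 168 rows.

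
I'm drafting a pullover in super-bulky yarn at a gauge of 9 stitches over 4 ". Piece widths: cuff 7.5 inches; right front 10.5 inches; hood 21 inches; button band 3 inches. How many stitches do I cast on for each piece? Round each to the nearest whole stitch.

cuff 17; right front 24; hood 47; button band 7.

Rate = 9/4 = 2.25 sts per in.
cuff: 7.5 × 2.25 = 16.88 → 17.
right front: 10.5 × 2.25 = 23.62 → 24.
hood: 21 × 2.25 = 47.25 → 47.
button band: 3 × 2.25 = 6.75 → 7.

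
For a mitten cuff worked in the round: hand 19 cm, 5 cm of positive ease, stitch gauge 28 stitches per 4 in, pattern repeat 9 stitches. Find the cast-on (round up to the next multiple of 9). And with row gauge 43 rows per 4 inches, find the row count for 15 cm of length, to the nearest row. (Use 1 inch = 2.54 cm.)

Cast on 72 stitches; work 63 rows.

Finished = 19 + 5 = 24 cm.
24 cm × 1/2.54 = 9.45 inches.
28/4 = 7 sts per in; 9.45 × 7 = 66.14 sts.
Next multiple of 9 → 72.
15 cm = 5.91 inches; × 10.75 = 63.48 → 63 rows.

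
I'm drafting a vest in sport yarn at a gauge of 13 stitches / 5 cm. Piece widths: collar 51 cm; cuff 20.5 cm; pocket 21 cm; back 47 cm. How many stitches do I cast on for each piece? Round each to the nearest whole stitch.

collar 133; cuff 53; pocket 55; back 122.

Rate = 13/5 = 2.6 sts per cm.
collar: 51 × 2.6 = 132.60 → 133.
cuff: 20.5 × 2.6 = 53.30 → 53.
pocket: 21 × 2.6 = 54.60 → 55.
back: 47 × 2.6 = 122.20 → 122.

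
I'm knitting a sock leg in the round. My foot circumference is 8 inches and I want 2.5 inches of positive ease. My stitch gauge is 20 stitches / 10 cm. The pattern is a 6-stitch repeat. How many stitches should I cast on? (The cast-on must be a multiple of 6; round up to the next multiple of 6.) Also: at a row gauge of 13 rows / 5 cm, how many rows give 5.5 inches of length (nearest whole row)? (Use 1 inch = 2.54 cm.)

Cast on 54 stitches; work 36 rows.

Finished = 8 + 2.5 = 10.5 inches.
10.5 inches × 2.54 = 26.67 cm.
20/10 = 2 sts per cm; 26.67 × 2 = 53.34 sts.
Next multiple of 6 → 54.
5.5 inches = 13.97 cm; × 2.6 = 36.32 → 36 rows.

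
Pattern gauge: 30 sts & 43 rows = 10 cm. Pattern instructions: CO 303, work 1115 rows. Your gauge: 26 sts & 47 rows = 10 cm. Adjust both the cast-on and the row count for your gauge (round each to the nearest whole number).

Stitches: 303 × 26/30 = 262.60 → 263.
Rows: 1115 × 47/43 = 1218.72 → 1219.

Cast on 263 stitches; work 1219 rows.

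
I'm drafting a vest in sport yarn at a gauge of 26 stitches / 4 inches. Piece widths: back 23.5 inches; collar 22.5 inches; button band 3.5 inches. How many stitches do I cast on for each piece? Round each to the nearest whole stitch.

Rate = 26/4 = 6.5 sts per in.
back: 23.5 × 6.5 = 152.75 → 153.
collar: 22.5 × 6.5 = 146.25 → 146.
button band: 3.5 × 6.5 = 22.75 → 23.

back 153; collar 146; button band 23.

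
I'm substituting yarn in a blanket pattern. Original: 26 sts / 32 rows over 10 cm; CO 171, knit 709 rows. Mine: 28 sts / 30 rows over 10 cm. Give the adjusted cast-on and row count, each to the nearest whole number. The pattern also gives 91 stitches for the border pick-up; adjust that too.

Cast on 184 stitches; work 665 rows; border pick-up 98 stitches.

Stitches: 171 × 28/26 = 184.15 → 184.
Rows: 709 × 30/32 = 664.69 → 665.
border pick-up: 91 × 28/26 = 98.00 → 98.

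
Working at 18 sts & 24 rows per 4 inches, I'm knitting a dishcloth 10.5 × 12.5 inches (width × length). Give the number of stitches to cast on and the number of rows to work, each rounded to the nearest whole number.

Stitch gauge = 18/4 = 4.5 sts/in; 10.5 × 4.5 = 47.25 → 47 sts.
Row gauge = 24/4 = 6 rows/in; 12.5 × 6 = 75.00 → 75 rows.

Cast on 47 stitches and work 75 rows.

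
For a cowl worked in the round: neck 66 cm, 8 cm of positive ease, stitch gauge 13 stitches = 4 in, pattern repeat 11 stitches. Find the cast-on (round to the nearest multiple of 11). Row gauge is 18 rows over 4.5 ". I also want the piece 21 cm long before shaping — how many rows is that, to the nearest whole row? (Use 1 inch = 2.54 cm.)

Finished = 66 + 8 = 74 cm.
74 cm × 1/2.54 = 29.13 inches.
13/4 = 3.25 sts per in; 29.13 × 3.25 = 94.69 sts.
Nearest multiple of 11 → 99.
21 cm = 8.27 inches; × 4 = 33.07 → 33 rows.

Cast on 99 stitches; work 33 rows.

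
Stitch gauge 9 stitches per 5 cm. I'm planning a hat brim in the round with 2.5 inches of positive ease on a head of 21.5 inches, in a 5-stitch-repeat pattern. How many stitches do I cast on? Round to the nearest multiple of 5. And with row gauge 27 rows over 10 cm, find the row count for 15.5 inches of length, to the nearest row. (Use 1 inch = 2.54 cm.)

Cast on 110 stitches; work 106 rows.

Finished = 21.5 + 2.5 = 24 inches.
24 inches × 2.54 = 60.96 cm.
9/5 = 1.8 sts per cm; 60.96 × 1.8 = 109.73 sts.
Nearest multiple of 5 → 110.
15.5 inches = 39.37 cm; × 2.7 = 106.30 → 106 rows.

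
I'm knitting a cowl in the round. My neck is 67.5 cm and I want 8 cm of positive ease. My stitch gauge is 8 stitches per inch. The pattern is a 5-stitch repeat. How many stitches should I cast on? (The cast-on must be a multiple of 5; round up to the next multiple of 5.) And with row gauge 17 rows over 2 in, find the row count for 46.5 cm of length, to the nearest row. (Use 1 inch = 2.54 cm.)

Finished = 67.5 + 8 = 75.5 cm.
75.5 cm × 1/2.54 = 29.72 inches.
8/1 = 8 sts per in; 29.72 × 8 = 237.80 sts.
Next multiple of 5 → 240.
46.5 cm = 18.31 inches; × 8.5 = 155.61 → 156 rows.

Cast on 240 stitches; work 156 rows.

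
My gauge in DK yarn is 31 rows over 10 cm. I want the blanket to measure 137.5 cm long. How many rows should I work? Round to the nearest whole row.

31 rows / 10 cm = 3.1 rows per cm.
137.5 × 3.1 = 426.25 rows.
Round to nearest → 426.

Work 426 rows.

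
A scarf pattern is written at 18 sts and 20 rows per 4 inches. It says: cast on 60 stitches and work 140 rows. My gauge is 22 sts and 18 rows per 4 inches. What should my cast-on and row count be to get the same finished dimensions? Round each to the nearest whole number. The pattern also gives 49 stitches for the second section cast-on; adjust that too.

Cast on 73 stitches; work 126 rows; second section cast-on 60 stitches.

Stitches: 60 × 22/18 = 73.33 → 73.
Rows: 140 × 18/20 = 126.00 → 126.
second section cast-on: 49 × 22/18 = 59.89 → 60.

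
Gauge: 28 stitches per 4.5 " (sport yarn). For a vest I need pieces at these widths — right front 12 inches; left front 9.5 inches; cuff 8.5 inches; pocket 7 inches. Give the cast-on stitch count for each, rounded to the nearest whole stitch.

right front 75; left front 59; cuff 53; pocket 44.

Rate = 28/4.5 = 6.222 sts per in.
right front: 12 × 6.222 = 74.67 → 75.
left front: 9.5 × 6.222 = 59.11 → 59.
cuff: 8.5 × 6.222 = 52.89 → 53.
pocket: 7 × 6.222 = 43.56 → 44.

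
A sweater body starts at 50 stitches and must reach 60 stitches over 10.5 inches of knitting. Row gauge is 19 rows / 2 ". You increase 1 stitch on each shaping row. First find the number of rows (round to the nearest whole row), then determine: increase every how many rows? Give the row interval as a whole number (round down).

Rows = 10.5 × 9.5 = 99.8 → 100 rows.
Stitches to add: 10 → 10 shaping rows (at 1 st each).
100 / 10 = 10.00 → every 10 rows.

Increase every 10th row.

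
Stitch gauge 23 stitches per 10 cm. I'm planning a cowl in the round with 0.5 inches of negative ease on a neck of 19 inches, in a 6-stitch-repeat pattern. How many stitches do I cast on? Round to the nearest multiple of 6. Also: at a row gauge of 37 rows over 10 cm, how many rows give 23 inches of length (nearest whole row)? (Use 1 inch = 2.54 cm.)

Finished = 19 − 0.5 = 18.5 inches.
18.5 inches × 2.54 = 46.99 cm.
23/10 = 2.3 sts per cm; 46.99 × 2.3 = 108.08 sts.
Nearest multiple of 6 → 108.
23 inches = 58.42 cm; × 3.7 = 216.15 → 216 rows.

Cast on 108 stitches; work 216 rows.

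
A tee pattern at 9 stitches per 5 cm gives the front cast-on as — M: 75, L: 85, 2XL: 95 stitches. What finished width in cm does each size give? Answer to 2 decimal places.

9/5 = 1.8 sts per cm.
M: 75 / 1.8 = 41.667 → 41.67 cm.
L: 85 / 1.8 = 47.222 → 47.22 cm.
2XL: 95 / 1.8 = 52.778 → 52.78 cm.

M 41.67 cm; L 47.22 cm; 2XL 52.78 cm.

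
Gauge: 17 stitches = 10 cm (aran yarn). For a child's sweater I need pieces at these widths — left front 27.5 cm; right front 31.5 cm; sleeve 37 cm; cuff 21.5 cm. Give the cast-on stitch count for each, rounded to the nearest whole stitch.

Rate = 17/10 = 1.7 sts per cm.
left front: 27.5 × 1.7 = 46.75 → 47.
right front: 31.5 × 1.7 = 53.55 → 54.
sleeve: 37 × 1.7 = 62.90 → 63.
cuff: 21.5 × 1.7 = 36.55 → 37.

left front 47; right front 54; sleeve 63; cuff 37.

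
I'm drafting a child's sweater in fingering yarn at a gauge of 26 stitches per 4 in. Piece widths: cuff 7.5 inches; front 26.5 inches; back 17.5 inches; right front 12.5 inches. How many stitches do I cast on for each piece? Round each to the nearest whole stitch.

Rate = 26/4 = 6.5 sts per in.
cuff: 7.5 × 6.5 = 48.75 → 49.
front: 26.5 × 6.5 = 172.25 → 172.
back: 17.5 × 6.5 = 113.75 → 114.
right front: 12.5 × 6.5 = 81.25 → 81.

cuff 49; front 172; back 114; right front 81.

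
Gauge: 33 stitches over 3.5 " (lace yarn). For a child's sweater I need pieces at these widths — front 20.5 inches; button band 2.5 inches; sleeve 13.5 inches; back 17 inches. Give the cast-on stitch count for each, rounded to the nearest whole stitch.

Rate = 33/3.5 = 9.429 sts per in.
front: 20.5 × 9.429 = 193.29 → 193.
button band: 2.5 × 9.429 = 23.57 → 24.
sleeve: 13.5 × 9.429 = 127.29 → 127.
back: 17 × 9.429 = 160.29 → 160.

front 193; button band 24; sleeve 127; back 160.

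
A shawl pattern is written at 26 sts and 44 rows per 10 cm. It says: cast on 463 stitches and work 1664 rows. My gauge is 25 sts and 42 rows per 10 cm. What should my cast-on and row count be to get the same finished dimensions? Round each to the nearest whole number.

Cast on 445 stitches; work 1588 rows.

Stitches: 463 × 25/26 = 445.19 → 445.
Rows: 1664 × 42/44 = 1588.36 → 1588.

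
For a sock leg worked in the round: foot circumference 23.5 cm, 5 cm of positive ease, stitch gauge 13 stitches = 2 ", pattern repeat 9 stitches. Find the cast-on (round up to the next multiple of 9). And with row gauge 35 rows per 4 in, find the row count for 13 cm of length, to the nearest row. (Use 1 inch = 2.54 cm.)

Finished = 23.5 + 5 = 28.5 cm.
28.5 cm × 1/2.54 = 11.22 inches.
13/2 = 6.5 sts per in; 11.22 × 6.5 = 72.93 sts.
Next multiple of 9 → 81.
13 cm = 5.12 inches; × 8.75 = 44.78 → 45 rows.

Cast on 81 stitches; work 45 rows.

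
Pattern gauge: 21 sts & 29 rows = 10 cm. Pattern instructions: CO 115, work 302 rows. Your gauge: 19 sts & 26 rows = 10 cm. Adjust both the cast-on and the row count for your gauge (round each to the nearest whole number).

Stitches: 115 × 19/21 = 104.05 → 104.
Rows: 302 × 26/29 = 270.76 → 271.

Cast on 104 stitches; work 271 rows.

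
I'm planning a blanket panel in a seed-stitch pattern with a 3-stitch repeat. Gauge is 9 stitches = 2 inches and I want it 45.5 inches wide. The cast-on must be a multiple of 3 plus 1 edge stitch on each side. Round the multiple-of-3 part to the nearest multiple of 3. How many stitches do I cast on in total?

9 / 2 = 4.5 sts per inch.
45.5 × 4.5 = 204.75 sts.
Less 2 edge sts → 202.75 for the repeat.
Nearest multiple of 3: 204.
Add back 2 edge sts → 206.

Cast on 206 stitches.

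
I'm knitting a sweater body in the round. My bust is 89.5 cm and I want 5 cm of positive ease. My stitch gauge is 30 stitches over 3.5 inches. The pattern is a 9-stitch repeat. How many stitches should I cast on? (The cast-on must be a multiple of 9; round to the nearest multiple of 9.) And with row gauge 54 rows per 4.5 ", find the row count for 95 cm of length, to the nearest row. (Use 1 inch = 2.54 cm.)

Cast on 315 stitches; work 449 rows.

Finished = 89.5 + 5 = 94.5 cm.
94.5 cm × 1/2.54 = 37.20 inches.
30/3.5 = 8.571 sts per in; 37.20 × 8.571 = 318.90 sts.
Nearest multiple of 9 → 315.
95 cm = 37.40 inches; × 12 = 448.82 → 449 rows.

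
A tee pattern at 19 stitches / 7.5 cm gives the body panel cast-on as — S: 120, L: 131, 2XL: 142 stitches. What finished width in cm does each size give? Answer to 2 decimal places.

S 47.37 cm; L 51.71 cm; 2XL 56.05 cm.

19/7.5 = 2.533 sts per cm.
S: 120 / 2.533 = 47.368 → 47.37 cm.
L: 131 / 2.533 = 51.711 → 51.71 cm.
2XL: 142 / 2.533 = 56.053 → 56.05 cm.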